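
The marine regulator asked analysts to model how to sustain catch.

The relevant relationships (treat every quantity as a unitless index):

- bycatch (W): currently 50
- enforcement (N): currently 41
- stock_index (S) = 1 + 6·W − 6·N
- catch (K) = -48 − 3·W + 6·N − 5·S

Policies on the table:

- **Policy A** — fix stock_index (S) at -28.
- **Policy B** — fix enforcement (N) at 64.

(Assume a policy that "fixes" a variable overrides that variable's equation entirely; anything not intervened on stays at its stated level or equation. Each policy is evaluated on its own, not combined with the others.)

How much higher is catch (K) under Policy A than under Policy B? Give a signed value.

Policy A (S := -28):
  W = 50
  N = 41
  S = -28
  K = -48 − 3·50 + 6·41 − 5·(-28) = 188
Policy B (N := 64):
  W = 50
  N = 64
  S = 1 + 6·50 − 6·64 = -83
  K = -48 − 3·50 + 6·64 − 5·(-83) = 601
K: 188 − 601 = -413

-413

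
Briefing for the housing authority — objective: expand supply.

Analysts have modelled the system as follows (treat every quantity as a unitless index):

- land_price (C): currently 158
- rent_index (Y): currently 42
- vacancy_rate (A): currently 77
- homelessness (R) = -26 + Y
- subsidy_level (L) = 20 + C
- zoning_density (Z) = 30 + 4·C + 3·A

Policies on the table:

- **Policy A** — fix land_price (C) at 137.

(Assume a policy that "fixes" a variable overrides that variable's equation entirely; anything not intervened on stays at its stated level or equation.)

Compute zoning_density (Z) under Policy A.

Policy A (C := 137):
  C = 137
  A = 77
  Z = 30 + 4·137 + 3·77 = 809

809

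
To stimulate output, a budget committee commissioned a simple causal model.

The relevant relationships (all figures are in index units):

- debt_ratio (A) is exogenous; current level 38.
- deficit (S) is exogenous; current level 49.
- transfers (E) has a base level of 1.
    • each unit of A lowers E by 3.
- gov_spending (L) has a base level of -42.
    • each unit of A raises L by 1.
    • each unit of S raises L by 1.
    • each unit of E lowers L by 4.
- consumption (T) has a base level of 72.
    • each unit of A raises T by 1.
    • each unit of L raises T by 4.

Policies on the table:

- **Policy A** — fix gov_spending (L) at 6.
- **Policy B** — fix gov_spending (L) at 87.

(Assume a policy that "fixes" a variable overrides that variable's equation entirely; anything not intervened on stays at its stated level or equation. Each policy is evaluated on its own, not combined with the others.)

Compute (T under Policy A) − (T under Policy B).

-324

Policy A (L := 6):
  A = 38
  S = 49
  E = 1 − 3·38 = -113
  L = 6
  T = 72 + 38 + 4·6 = 134
Policy B (L := 87):
  A = 38
  S = 49
  E = 1 − 3·38 = -113
  L = 87
  T = 72 + 38 + 4·87 = 458
T: 134 − 458 = -324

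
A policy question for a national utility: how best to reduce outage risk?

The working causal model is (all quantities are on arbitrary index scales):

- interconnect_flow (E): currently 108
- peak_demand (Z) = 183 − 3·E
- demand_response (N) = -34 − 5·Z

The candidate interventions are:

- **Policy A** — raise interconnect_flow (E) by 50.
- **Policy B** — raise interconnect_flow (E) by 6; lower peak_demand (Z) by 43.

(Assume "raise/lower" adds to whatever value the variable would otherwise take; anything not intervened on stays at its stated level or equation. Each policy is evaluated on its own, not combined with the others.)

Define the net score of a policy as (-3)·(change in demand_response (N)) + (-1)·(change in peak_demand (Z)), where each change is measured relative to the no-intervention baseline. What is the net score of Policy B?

-854

Baseline:
  E = 108
  Z = 183 − 3·108 = -141
  N = -34 − 5·(-141) = 671
Policy B (E + 6, Z − 43):
  E = 108 + 6 = 114
  Z = 183 − 3·114 (−43 from intervention) = -202
  N = -34 − 5·(-202) = 976
ΔN = 976 − 671 = 305; ΔZ = -202 − (-141) = -61
Score = (-3)·305 + (-1)·(-61) = -854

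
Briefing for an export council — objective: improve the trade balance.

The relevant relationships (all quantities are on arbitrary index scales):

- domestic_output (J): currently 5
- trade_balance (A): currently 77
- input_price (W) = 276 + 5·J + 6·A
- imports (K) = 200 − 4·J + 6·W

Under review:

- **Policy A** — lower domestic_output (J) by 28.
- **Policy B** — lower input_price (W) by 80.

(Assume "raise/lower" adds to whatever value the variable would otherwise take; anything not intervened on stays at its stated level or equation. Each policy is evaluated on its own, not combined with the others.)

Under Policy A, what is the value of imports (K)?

4030

Policy A (J − 28):
  J = 5 − 28 = -23
  A = 77
  W = 276 + 5·(-23) + 6·77 = 623
  K = 200 − 4·(-23) + 6·623 = 4030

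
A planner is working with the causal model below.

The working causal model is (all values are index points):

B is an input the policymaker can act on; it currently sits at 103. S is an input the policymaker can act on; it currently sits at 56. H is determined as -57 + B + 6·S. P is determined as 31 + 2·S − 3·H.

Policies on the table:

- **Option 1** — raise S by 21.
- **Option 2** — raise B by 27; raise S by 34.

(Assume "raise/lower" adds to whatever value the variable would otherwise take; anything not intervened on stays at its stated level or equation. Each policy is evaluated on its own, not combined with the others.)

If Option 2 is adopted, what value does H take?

Option 2 (B + 27, S + 34):
  B = 103 + 27 = 130
  S = 56 + 34 = 90
  H = -57 + 130 + 6·90 = 613

613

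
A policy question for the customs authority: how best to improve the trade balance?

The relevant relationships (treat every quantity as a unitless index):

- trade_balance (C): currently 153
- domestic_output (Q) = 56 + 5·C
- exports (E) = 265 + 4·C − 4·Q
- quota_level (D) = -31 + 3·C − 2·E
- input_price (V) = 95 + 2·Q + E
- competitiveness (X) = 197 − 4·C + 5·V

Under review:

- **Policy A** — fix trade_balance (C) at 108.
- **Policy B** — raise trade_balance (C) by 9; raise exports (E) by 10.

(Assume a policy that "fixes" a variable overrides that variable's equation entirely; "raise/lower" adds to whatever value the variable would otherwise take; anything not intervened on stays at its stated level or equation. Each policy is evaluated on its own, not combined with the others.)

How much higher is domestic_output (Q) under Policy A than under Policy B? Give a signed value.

Policy A (C := 108):
  C = 108
  Q = 56 + 5·108 = 596
Policy B (C + 9, E + 10):
  C = 153 + 9 = 162
  Q = 56 + 5·162 = 866
Q: 596 − 866 = -270

-270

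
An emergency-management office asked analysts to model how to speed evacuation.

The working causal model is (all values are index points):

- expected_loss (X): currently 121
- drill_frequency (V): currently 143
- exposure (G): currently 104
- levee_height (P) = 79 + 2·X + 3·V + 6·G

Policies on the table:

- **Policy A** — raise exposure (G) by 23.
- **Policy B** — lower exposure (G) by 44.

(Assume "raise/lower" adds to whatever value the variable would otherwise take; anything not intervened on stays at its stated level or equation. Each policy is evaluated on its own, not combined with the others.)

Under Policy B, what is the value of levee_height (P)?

Policy B (G − 44):
  X = 121
  V = 143
  G = 104 − 44 = 60
  P = 79 + 2·121 + 3·143 + 6·60 = 1110

1110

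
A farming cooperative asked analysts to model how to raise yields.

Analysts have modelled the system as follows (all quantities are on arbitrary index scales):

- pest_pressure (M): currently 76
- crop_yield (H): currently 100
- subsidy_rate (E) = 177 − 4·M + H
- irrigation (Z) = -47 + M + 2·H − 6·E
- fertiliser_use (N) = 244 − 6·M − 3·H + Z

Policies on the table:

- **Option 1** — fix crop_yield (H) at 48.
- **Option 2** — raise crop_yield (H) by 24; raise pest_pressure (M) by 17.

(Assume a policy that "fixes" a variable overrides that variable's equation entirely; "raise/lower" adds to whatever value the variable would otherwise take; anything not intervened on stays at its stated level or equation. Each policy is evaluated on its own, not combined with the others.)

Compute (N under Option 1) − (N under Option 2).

Option 1 (H := 48):
  M = 76
  H = 48
  E = 177 − 4·76 + 48 = -79
  Z = -47 + 76 + 2·48 − 6·(-79) = 599
  N = 244 − 6·76 − 3·48 + 599 = 243
Option 2 (H + 24, M + 17):
  M = 76 + 17 = 93
  H = 100 + 24 = 124
  E = 177 − 4·93 + 124 = -71
  Z = -47 + 93 + 2·124 − 6·(-71) = 720
  N = 244 − 6·93 − 3·124 + 720 = 34
N: 243 − 34 = 209

209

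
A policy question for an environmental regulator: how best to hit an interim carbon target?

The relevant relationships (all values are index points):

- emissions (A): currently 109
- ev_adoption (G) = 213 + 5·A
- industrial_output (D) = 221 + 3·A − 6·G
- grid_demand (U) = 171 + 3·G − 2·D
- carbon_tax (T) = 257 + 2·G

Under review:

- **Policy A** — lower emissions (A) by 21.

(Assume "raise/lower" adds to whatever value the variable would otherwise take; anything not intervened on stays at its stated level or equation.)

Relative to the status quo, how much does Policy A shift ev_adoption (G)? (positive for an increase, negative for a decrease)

Baseline:
  A = 109
  G = 213 + 5·109 = 758
Policy A (A − 21):
  A = 109 − 21 = 88
  G = 213 + 5·88 = 653
Change in G: 653 − 758 = -105

-105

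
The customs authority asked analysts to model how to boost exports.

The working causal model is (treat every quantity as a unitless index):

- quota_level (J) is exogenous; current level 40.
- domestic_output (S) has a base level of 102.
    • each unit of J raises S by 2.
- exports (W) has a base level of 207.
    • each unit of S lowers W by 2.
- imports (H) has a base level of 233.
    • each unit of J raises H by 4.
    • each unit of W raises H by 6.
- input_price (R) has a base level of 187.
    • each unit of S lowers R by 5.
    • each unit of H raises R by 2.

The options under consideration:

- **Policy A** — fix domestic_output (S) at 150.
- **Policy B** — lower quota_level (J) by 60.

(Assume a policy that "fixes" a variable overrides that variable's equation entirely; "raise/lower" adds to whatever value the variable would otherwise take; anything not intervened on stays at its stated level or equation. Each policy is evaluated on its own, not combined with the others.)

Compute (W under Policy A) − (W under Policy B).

Policy A (S := 150):
  J = 40
  S = 150
  W = 207 − 2·150 = -93
Policy B (J − 60):
  J = 40 − 60 = -20
  S = 102 + 2·(-20) = 62
  W = 207 − 2·62 = 83
W: -93 − 83 = -176

-176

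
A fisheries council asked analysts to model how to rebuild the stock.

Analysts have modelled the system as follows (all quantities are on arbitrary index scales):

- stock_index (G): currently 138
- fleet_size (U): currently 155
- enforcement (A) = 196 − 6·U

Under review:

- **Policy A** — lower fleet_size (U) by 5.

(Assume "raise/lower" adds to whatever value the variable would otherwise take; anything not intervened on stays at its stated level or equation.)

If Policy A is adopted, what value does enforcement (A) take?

Policy A (U − 5):
  U = 155 − 5 = 150
  A = 196 − 6·150 = -704

-704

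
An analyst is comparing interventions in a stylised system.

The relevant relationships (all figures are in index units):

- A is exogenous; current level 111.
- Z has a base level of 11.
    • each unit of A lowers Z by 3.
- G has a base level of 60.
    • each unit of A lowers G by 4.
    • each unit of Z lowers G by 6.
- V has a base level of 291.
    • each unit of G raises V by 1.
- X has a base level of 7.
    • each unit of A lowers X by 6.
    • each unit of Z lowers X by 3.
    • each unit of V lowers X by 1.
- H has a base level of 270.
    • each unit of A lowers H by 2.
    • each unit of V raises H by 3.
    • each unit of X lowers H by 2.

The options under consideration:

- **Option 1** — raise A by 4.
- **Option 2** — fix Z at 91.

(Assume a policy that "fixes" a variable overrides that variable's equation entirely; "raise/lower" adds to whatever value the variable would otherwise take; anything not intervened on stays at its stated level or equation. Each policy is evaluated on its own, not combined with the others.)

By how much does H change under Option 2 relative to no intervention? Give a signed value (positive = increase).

Baseline:
  A = 111
  Z = 11 − 3·111 = -322
  G = 60 − 4·111 − 6·(-322) = 1548
  V = 291 + 1548 = 1839
  X = 7 − 6·111 − 3·(-322) − 1839 = -1532
  H = 270 − 2·111 + 3·1839 − 2·(-1532) = 8629
Option 2 (Z := 91):
  A = 111
  Z = 91
  G = 60 − 4·111 − 6·91 = -930
  V = 291 + (-930) = -639
  X = 7 − 6·111 − 3·91 − (-639) = -293
  H = 270 − 2·111 + 3·(-639) − 2·(-293) = -1283
Change in H: -1283 − 8629 = -9912

-9912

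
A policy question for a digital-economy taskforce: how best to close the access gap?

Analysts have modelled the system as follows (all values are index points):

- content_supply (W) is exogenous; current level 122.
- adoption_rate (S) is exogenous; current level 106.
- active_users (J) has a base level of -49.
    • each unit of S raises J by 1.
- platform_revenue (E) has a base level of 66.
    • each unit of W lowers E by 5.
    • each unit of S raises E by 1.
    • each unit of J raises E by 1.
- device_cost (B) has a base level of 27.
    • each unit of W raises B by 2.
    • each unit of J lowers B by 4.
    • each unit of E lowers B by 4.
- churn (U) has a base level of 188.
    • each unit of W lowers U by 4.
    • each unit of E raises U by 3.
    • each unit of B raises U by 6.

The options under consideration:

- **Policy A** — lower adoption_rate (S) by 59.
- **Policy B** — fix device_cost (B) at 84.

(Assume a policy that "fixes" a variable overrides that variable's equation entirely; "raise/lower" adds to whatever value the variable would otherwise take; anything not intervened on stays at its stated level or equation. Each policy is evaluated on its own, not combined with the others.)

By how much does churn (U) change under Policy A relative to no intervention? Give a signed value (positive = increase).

3894

Baseline:
  W = 122
  S = 106
  J = -49 + 106 = 57
  E = 66 − 5·122 + 106 + 57 = -381
  B = 27 + 2·122 − 4·57 − 4·(-381) = 1567
  U = 188 − 4·122 + 3·(-381) + 6·1567 = 7959
Policy A (S − 59):
  W = 122
  S = 106 − 59 = 47
  J = -49 + 47 = -2
  E = 66 − 5·122 + 47 + (-2) = -499
  B = 27 + 2·122 − 4·(-2) − 4·(-499) = 2275
  U = 188 − 4·122 + 3·(-499) + 6·2275 = 11853
Change in U: 11853 − 7959 = 3894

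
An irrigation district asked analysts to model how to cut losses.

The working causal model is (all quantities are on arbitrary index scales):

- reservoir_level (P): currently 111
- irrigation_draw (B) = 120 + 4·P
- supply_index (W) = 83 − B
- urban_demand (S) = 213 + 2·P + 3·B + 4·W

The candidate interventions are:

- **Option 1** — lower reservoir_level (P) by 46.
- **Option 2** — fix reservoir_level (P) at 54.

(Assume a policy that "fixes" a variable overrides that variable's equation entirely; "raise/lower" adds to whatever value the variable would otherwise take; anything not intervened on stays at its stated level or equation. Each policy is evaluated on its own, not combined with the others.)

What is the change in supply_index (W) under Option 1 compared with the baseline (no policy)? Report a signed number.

Baseline:
  P = 111
  B = 120 + 4·111 = 564
  W = 83 − 564 = -481
Option 1 (P − 46):
  P = 111 − 46 = 65
  B = 120 + 4·65 = 380
  W = 83 − 380 = -297
Change in W: -297 − (-481) = 184

184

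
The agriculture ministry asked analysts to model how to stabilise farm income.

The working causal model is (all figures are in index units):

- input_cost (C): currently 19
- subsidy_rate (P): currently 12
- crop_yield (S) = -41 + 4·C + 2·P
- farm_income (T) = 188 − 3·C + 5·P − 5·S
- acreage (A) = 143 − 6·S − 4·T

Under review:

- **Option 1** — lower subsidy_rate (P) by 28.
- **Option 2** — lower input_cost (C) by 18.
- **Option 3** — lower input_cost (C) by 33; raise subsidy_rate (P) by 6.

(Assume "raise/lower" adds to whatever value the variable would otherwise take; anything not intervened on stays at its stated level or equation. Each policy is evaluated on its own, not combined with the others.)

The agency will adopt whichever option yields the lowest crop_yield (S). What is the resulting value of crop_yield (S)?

Option 1 (P − 28):
  C = 19
  P = 12 − 28 = -16
  S = -41 + 4·19 + 2·(-16) = 3
Option 2 (C − 18):
  C = 19 − 18 = 1
  P = 12
  S = -41 + 4·1 + 2·12 = -13
Option 3 (C − 33, P + 6):
  C = 19 − 33 = -14
  P = 12 + 6 = 18
  S = -41 + 4·(-14) + 2·18 = -61
Comparing — Option 1: S=3, Option 2: S=-13, Option 3: S=-61. Lowest is -61 (Option 3).

-61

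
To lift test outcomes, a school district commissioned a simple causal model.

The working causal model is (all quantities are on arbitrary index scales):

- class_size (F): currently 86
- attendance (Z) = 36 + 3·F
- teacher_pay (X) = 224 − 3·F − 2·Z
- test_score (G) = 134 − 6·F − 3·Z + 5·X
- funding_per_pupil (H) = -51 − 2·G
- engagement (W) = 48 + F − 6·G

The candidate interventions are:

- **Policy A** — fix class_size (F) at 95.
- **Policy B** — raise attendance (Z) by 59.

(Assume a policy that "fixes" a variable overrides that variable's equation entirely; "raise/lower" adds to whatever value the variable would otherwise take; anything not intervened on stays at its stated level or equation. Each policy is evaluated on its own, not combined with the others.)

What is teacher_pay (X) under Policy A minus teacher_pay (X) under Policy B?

37

Policy A (F := 95):
  F = 95
  Z = 36 + 3·95 = 321
  X = 224 − 3·95 − 2·321 = -703
Policy B (Z + 59):
  F = 86
  Z = 36 + 3·86 (+59 from intervention) = 353
  X = 224 − 3·86 − 2·353 = -740
X: -703 − (-740) = 37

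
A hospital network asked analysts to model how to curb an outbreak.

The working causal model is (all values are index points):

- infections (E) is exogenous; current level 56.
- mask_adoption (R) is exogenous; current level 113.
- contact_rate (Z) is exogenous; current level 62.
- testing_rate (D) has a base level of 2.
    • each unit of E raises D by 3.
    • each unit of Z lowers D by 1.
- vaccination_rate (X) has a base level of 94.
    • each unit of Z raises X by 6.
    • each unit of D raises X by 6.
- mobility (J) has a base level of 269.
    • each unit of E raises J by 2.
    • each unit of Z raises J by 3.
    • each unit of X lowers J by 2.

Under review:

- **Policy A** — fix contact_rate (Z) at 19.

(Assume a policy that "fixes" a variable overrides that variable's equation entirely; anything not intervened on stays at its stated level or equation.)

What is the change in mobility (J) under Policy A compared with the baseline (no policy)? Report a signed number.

Baseline:
  E = 56
  Z = 62
  D = 2 + 3·56 − 62 = 108
  X = 94 + 6·62 + 6·108 = 1114
  J = 269 + 2·56 + 3·62 − 2·1114 = -1661
Policy A (Z := 19):
  E = 56
  Z = 19
  D = 2 + 3·56 − 19 = 151
  X = 94 + 6·19 + 6·151 = 1114
  J = 269 + 2·56 + 3·19 − 2·1114 = -1790
Change in J: -1790 − (-1661) = -129

-129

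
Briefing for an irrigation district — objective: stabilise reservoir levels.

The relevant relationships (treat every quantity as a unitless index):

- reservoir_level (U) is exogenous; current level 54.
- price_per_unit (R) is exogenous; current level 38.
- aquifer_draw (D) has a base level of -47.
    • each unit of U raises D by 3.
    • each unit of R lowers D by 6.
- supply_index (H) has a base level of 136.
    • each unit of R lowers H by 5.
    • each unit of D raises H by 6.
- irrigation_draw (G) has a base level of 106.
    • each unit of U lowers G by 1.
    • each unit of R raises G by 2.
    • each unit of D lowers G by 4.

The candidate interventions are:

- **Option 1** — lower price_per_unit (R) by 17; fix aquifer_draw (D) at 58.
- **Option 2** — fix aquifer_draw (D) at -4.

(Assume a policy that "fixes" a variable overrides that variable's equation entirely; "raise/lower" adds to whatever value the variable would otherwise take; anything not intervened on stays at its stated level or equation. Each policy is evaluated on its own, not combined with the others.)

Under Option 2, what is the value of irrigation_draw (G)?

144

Option 2 (D := -4):
  U = 54
  R = 38
  D = -4
  G = 106 − 54 + 2·38 − 4·(-4) = 144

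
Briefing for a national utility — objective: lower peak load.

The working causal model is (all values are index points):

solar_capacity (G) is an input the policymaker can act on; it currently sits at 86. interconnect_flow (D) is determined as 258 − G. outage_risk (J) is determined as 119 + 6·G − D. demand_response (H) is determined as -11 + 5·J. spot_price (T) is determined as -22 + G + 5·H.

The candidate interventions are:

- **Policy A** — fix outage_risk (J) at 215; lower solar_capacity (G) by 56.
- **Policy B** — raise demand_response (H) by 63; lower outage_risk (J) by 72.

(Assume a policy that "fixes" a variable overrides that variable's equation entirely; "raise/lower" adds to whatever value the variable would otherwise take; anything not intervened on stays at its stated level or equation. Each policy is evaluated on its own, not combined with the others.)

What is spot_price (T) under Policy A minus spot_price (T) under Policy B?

Policy A (J := 215, G − 56):
  G = 86 − 56 = 30
  D = 258 − 30 = 228
  J = 215
  H = -11 + 5·215 = 1064
  T = -22 + 30 + 5·1064 = 5328
Policy B (H + 63, J − 72):
  G = 86
  D = 258 − 86 = 172
  J = 119 + 6·86 − 172 (−72 from intervention) = 391
  H = -11 + 5·391 (+63 from intervention) = 2007
  T = -22 + 86 + 5·2007 = 10099
T: 5328 − 10099 = -4771

-4771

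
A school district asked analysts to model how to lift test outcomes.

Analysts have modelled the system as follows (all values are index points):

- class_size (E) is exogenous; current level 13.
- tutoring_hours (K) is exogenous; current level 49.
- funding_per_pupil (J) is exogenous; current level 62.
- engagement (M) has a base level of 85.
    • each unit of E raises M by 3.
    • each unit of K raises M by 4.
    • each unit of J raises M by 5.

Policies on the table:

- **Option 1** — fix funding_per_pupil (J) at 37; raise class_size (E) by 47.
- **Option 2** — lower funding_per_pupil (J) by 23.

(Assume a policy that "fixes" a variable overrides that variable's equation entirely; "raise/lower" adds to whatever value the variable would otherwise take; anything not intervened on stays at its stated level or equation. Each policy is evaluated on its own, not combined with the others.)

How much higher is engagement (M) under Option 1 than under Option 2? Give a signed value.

Option 1 (J := 37, E + 47):
  E = 13 + 47 = 60
  K = 49
  J = 37
  M = 85 + 3·60 + 4·49 + 5·37 = 646
Option 2 (J − 23):
  E = 13
  K = 49
  J = 62 − 23 = 39
  M = 85 + 3·13 + 4·49 + 5·39 = 515
M: 646 − 515 = 131

131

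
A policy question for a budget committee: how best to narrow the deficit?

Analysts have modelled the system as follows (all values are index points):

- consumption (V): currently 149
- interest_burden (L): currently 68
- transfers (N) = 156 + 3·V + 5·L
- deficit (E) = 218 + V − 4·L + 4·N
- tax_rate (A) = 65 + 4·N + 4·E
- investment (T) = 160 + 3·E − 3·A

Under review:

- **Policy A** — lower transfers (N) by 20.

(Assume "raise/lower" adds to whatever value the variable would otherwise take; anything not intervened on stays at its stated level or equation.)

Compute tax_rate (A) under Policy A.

18905

Policy A (N − 20):
  V = 149
  L = 68
  N = 156 + 3·149 + 5·68 (−20 from intervention) = 923
  E = 218 + 149 − 4·68 + 4·923 = 3787
  A = 65 + 4·923 + 4·3787 = 18905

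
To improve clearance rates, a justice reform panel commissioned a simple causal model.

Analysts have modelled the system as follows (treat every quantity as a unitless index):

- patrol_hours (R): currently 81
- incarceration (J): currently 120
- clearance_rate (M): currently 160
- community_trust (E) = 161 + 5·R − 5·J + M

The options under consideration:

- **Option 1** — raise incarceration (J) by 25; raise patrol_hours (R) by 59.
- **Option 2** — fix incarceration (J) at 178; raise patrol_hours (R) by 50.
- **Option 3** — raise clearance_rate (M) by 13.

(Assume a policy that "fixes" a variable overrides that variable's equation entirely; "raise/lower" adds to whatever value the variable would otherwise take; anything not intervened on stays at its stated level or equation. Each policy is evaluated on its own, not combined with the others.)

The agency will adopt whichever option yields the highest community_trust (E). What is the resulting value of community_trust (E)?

296

Option 1 (J + 25, R + 59):
  R = 81 + 59 = 140
  J = 120 + 25 = 145
  M = 160
  E = 161 + 5·140 − 5·145 + 160 = 296
Option 2 (J := 178, R + 50):
  R = 81 + 50 = 131
  J = 178
  M = 160
  E = 161 + 5·131 − 5·178 + 160 = 86
Option 3 (M + 13):
  R = 81
  J = 120
  M = 160 + 13 = 173
  E = 161 + 5·81 − 5·120 + 173 = 139
Comparing — Option 1: E=296, Option 2: E=86, Option 3: E=139. Highest is 296 (Option 1).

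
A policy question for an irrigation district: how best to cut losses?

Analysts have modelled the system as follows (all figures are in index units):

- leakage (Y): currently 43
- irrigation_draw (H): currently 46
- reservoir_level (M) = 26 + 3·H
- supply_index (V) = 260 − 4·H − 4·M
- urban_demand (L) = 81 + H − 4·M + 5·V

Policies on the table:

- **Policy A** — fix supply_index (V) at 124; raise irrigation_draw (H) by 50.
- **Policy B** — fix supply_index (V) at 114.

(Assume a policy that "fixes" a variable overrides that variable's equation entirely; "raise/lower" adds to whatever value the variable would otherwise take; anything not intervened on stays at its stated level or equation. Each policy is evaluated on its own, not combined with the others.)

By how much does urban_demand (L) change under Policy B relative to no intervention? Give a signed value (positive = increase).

Baseline:
  H = 46
  M = 26 + 3·46 = 164
  V = 260 − 4·46 − 4·164 = -580
  L = 81 + 46 − 4·164 + 5·(-580) = -3429
Policy B (V := 114):
  H = 46
  M = 26 + 3·46 = 164
  V = 114
  L = 81 + 46 − 4·164 + 5·114 = 41
Change in L: 41 − (-3429) = 3470

3470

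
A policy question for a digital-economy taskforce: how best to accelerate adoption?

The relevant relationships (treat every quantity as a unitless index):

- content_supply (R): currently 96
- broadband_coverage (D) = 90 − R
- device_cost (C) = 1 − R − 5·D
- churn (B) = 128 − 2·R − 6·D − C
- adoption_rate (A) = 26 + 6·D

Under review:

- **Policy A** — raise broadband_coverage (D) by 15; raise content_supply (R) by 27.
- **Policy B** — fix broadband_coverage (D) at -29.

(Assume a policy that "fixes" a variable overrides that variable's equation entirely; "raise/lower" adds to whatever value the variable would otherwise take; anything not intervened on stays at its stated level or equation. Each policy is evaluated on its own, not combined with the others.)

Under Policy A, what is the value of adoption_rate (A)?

Policy A (D + 15, R + 27):
  R = 96 + 27 = 123
  D = 90 − 123 (+15 from intervention) = -18
  A = 26 + 6·(-18) = -82

-82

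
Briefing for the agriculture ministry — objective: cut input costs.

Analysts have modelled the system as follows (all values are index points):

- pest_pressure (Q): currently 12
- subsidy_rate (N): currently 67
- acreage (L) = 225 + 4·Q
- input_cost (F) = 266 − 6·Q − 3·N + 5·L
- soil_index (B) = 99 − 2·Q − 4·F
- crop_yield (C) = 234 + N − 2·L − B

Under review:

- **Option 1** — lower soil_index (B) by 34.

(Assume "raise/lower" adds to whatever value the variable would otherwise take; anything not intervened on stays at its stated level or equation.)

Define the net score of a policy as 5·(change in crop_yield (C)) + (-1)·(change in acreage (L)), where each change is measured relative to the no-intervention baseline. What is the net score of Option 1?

Baseline:
  Q = 12
  N = 67
  L = 225 + 4·12 = 273
  F = 266 − 6·12 − 3·67 + 5·273 = 1358
  B = 99 − 2·12 − 4·1358 = -5357
  C = 234 + 67 − 2·273 − (-5357) = 5112
Option 1 (B − 34):
  Q = 12
  N = 67
  L = 225 + 4·12 = 273
  F = 266 − 6·12 − 3·67 + 5·273 = 1358
  B = 99 − 2·12 − 4·1358 (−34 from intervention) = -5391
  C = 234 + 67 − 2·273 − (-5391) = 5146
ΔC = 5146 − 5112 = 34; ΔL = 273 − 273 = 0
Score = 5·34 + (-1)·0 = 170

170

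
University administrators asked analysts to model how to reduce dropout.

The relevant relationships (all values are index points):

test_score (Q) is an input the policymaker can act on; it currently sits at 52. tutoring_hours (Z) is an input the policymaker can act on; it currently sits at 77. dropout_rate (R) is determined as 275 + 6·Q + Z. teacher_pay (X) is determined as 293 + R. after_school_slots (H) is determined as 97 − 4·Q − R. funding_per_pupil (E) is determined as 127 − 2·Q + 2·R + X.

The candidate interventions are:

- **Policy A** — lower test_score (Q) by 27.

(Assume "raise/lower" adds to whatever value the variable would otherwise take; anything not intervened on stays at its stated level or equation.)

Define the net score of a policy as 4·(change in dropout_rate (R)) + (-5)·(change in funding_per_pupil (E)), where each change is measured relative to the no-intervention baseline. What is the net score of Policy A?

1512

Baseline:
  Q = 52
  Z = 77
  R = 275 + 6·52 + 77 = 664
  X = 293 + 664 = 957
  E = 127 − 2·52 + 2·664 + 957 = 2308
Policy A (Q − 27):
  Q = 52 − 27 = 25
  Z = 77
  R = 275 + 6·25 + 77 = 502
  X = 293 + 502 = 795
  E = 127 − 2·25 + 2·502 + 795 = 1876
ΔR = 502 − 664 = -162; ΔE = 1876 − 2308 = -432
Score = 4·(-162) + (-5)·(-432) = 1512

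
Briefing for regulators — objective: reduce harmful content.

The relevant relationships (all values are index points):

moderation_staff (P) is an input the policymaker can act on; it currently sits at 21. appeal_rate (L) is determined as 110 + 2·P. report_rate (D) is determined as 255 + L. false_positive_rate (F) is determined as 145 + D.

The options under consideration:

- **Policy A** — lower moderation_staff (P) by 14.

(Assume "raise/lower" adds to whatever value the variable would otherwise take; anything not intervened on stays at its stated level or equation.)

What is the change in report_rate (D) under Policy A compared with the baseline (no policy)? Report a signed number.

Baseline:
  P = 21
  L = 110 + 2·21 = 152
  D = 255 + 152 = 407
Policy A (P − 14):
  P = 21 − 14 = 7
  L = 110 + 2·7 = 124
  D = 255 + 124 = 379
Change in D: 379 − 407 = -28

-28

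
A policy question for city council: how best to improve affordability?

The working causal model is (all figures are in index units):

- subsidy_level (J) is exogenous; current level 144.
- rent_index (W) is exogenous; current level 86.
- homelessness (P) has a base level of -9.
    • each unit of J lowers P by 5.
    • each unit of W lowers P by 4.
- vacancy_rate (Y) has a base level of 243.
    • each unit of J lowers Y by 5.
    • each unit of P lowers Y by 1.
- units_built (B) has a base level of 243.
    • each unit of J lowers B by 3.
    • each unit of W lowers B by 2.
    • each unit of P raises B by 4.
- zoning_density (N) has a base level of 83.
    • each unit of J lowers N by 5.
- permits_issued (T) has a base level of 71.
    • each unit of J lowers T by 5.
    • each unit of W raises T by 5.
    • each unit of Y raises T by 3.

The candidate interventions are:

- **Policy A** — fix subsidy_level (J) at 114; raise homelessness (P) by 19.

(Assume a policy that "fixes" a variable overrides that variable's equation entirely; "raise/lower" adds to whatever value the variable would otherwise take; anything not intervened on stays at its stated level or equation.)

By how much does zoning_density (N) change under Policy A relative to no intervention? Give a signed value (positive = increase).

150

Baseline:
  J = 144
  N = 83 − 5·144 = -637
Policy A (J := 114, P + 19):
  J = 114
  N = 83 − 5·114 = -487
Change in N: -487 − (-637) = 150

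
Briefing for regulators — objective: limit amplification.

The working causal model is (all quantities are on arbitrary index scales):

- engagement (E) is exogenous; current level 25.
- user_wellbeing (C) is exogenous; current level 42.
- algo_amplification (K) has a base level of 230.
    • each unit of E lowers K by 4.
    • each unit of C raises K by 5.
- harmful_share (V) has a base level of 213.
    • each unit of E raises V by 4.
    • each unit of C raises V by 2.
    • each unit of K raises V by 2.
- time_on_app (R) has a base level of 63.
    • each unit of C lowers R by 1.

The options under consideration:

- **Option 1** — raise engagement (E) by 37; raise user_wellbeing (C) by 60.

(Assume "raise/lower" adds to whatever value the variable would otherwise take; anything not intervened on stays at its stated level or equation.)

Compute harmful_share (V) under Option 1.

Option 1 (E + 37, C + 60):
  E = 25 + 37 = 62
  C = 42 + 60 = 102
  K = 230 − 4·62 + 5·102 = 492
  V = 213 + 4·62 + 2·102 + 2·492 = 1649

1649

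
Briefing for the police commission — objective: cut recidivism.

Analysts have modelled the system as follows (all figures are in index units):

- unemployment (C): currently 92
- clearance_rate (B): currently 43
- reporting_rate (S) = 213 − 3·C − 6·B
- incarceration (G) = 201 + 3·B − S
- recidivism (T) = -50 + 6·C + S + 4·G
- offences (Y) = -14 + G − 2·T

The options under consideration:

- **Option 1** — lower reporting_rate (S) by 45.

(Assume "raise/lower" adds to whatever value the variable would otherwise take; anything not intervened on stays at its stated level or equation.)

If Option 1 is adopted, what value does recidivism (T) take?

2920

Option 1 (S − 45):
  C = 92
  B = 43
  S = 213 − 3·92 − 6·43 (−45 from intervention) = -366
  G = 201 + 3·43 − (-366) = 696
  T = -50 + 6·92 + (-366) + 4·696 = 2920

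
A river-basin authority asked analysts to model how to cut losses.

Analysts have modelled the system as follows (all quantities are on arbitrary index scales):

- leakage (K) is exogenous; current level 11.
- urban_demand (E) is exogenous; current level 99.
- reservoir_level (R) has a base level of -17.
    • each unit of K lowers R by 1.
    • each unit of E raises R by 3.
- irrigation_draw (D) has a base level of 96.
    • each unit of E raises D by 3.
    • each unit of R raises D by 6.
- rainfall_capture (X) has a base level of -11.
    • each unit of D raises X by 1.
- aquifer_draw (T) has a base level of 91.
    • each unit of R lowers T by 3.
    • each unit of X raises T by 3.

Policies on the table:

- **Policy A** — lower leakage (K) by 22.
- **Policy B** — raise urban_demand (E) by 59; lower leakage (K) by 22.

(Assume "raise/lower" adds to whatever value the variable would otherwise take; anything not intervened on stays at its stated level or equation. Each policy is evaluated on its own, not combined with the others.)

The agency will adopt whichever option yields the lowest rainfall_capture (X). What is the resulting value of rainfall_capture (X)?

Policy A (K − 22):
  K = 11 − 22 = -11
  E = 99
  R = -17 − (-11) + 3·99 = 291
  D = 96 + 3·99 + 6·291 = 2139
  X = -11 + 2139 = 2128
Policy B (E + 59, K − 22):
  K = 11 − 22 = -11
  E = 99 + 59 = 158
  R = -17 − (-11) + 3·158 = 468
  D = 96 + 3·158 + 6·468 = 3378
  X = -11 + 3378 = 3367
Comparing — Policy A: X=2128, Policy B: X=3367. Lowest is 2128 (Policy A).

2128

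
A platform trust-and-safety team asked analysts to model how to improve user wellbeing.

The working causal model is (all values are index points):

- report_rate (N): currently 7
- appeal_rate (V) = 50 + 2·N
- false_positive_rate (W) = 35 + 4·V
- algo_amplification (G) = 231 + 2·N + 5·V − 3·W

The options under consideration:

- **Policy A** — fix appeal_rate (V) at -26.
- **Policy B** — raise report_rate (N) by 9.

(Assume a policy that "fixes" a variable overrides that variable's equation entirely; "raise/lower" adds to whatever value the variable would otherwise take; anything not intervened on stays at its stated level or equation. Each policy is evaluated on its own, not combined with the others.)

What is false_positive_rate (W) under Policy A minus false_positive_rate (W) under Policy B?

Policy A (V := -26):
  N = 7
  V = -26
  W = 35 + 4·(-26) = -69
Policy B (N + 9):
  N = 7 + 9 = 16
  V = 50 + 2·16 = 82
  W = 35 + 4·82 = 363
W: -69 − 363 = -432

-432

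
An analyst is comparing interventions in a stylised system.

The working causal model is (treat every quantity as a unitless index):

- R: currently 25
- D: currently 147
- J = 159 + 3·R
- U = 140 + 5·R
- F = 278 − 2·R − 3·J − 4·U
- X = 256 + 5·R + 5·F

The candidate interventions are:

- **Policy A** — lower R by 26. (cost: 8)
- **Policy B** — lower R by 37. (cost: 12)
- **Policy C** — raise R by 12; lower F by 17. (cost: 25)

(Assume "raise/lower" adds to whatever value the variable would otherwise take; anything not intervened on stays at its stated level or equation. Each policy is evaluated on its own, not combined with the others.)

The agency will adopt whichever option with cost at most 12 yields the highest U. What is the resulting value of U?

135

Policy A (R − 26):
  R = 25 − 26 = -1
  U = 140 + 5·(-1) = 135
Policy B (R − 37):
  R = 25 − 37 = -12
  U = 140 + 5·(-12) = 80
Comparing — Policy A: U=135, Policy B: U=80. Highest is 135 (Policy A).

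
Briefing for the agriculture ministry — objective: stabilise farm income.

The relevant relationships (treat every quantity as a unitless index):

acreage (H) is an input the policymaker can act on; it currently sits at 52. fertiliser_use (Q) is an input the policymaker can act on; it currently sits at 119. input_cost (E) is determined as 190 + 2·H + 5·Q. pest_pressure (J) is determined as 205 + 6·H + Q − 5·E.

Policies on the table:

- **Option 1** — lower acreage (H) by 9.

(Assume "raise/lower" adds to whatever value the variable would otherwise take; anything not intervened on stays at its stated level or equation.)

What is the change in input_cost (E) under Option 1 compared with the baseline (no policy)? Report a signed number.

Baseline:
  H = 52
  Q = 119
  E = 190 + 2·52 + 5·119 = 889
Option 1 (H − 9):
  H = 52 − 9 = 43
  Q = 119
  E = 190 + 2·43 + 5·119 = 871
Change in E: 871 − 889 = -18

-18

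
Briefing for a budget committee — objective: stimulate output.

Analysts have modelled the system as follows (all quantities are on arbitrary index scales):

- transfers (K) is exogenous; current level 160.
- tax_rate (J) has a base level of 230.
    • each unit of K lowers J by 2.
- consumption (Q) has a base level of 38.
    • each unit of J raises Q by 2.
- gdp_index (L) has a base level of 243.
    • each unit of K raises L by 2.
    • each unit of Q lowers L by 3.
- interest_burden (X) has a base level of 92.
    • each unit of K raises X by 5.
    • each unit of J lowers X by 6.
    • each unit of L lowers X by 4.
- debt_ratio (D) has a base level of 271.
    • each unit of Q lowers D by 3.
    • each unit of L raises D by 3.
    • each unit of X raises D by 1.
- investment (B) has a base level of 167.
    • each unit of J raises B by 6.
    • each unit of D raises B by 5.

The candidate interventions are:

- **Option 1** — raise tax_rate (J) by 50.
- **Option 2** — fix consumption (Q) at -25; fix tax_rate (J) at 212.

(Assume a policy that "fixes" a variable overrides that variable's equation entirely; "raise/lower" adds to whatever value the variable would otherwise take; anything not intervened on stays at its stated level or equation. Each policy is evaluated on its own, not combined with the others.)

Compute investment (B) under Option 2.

Option 2 (Q := -25, J := 212):
  K = 160
  J = 212
  Q = -25
  L = 243 + 2·160 − 3·(-25) = 638
  X = 92 + 5·160 − 6·212 − 4·638 = -2932
  D = 271 − 3·(-25) + 3·638 + (-2932) = -672
  B = 167 + 6·212 + 5·(-672) = -1921

-1921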